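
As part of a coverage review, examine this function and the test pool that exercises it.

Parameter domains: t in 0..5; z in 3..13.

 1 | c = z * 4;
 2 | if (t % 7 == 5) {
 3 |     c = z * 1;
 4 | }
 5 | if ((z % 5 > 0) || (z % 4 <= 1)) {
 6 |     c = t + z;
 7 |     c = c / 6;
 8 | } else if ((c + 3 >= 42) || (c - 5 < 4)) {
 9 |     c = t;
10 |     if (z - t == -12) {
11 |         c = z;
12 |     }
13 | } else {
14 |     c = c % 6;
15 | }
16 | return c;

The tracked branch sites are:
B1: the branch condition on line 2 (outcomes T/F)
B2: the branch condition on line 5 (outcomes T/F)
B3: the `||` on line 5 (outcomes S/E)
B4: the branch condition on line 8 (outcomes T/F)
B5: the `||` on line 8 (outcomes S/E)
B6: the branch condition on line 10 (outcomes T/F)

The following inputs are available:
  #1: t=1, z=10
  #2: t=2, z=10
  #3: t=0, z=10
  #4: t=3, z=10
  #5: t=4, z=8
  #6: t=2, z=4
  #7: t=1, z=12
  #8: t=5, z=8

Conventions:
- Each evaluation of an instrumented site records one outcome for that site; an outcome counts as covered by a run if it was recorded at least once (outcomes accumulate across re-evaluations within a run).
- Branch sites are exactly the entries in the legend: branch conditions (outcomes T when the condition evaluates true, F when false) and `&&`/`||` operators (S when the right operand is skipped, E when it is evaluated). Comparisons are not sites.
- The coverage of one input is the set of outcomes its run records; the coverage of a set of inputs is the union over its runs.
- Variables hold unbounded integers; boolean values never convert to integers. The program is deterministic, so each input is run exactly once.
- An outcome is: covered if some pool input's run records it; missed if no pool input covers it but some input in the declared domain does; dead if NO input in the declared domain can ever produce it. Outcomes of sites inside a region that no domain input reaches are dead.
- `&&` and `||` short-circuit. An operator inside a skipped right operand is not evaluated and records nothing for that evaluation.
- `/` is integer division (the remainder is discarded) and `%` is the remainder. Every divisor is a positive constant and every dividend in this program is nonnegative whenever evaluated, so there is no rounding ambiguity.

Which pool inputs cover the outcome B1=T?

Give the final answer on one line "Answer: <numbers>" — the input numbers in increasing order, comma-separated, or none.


input #1 (t=1, z=10): misses B1=T
input #2 (t=2, z=10): misses B1=T
input #3 (t=0, z=10): misses B1=T
input #4 (t=3, z=10): misses B1=T
input #5 (t=4, z=8): misses B1=T
input #6 (t=2, z=4): misses B1=T
input #7 (t=1, z=12): misses B1=T
input #8 (t=5, z=8): covers B1=T
Answer: 8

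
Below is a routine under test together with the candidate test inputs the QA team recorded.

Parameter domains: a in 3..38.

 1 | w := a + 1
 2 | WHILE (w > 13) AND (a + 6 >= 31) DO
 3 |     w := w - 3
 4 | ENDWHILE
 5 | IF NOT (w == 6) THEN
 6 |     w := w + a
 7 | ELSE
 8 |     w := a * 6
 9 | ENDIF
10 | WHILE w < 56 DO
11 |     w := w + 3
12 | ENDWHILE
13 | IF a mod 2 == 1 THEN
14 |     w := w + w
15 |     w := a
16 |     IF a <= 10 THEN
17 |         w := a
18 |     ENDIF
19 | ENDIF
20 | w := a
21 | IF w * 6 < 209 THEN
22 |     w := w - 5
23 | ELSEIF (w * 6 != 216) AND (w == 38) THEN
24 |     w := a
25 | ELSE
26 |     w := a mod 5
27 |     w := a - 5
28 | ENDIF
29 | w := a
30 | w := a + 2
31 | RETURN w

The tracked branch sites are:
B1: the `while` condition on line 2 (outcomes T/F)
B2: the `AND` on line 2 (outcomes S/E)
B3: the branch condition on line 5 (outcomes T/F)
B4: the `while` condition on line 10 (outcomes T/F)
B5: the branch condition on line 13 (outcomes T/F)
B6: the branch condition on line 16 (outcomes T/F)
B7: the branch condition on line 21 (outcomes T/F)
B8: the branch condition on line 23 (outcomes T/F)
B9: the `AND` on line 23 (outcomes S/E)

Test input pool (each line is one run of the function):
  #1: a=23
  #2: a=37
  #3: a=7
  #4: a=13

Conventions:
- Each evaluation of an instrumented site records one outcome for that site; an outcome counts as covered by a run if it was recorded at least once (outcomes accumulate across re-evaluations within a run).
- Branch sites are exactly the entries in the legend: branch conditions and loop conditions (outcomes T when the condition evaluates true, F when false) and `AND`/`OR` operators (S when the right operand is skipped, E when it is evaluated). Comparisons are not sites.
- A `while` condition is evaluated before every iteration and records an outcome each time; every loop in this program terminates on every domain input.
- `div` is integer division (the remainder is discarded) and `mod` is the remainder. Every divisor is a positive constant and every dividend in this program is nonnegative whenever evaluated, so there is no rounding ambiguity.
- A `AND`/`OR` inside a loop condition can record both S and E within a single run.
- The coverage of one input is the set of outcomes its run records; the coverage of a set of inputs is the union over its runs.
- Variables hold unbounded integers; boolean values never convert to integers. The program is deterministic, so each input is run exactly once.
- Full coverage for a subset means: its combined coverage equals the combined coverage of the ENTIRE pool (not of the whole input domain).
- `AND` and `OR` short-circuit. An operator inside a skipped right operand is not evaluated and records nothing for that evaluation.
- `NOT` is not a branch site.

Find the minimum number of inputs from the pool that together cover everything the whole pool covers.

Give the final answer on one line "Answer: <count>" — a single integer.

input #1 (a=23): events B2->E, B1->F, B3->T, B4->T, B4->T, B4->T, B4->F, B5->T, B6->F, B7->T; covers B1=F, B2=E, B3=T, B4=T, B4=F, B5=T, B6=F, B7=T
input #2 (a=37): events B2->E, B1->T, B2->E, B1->T, B2->E, B1->T, B2->E, B1->T, B2->E, B1->T, B2->E, B1->T, B2->E, B1->T, ...; covers B1=T, B1=F, B2=S, B2=E, B3=T, B4=T, B4=F, B5=T, B6=F, B7=F, B8=F, B9=E
input #3 (a=7): events B2->S, B1->F, B3->T, B4->T, B4->T, B4->T, B4->T, B4->T, B4->T, B4->T, B4->T, B4->T, B4->T, B4->T, ...; covers B1=F, B2=S, B3=T, B4=T, B4=F, B5=T, B6=T, B7=T
input #4 (a=13): events B2->E, B1->F, B3->T, B4->T, B4->T, B4->T, B4->T, B4->T, B4->T, B4->T, B4->T, B4->T, B4->T, B4->F, ...; covers B1=F, B2=E, B3=T, B4=T, B4=F, B5=T, B6=F, B7=T
union over all inputs: B1=T, B1=F, B2=S, B2=E, B3=T, B4=T, B4=F, B5=T, B6=T, B6=F, B7=T, B7=F, B8=F, B9=E (14 outcomes)
every size-1 subset falls short of the 14 outcomes (best: 12/14)
at size 2, {2, 3} reaches all 14 outcomes; every lexicographically earlier size-2 subset fails

Answer: 2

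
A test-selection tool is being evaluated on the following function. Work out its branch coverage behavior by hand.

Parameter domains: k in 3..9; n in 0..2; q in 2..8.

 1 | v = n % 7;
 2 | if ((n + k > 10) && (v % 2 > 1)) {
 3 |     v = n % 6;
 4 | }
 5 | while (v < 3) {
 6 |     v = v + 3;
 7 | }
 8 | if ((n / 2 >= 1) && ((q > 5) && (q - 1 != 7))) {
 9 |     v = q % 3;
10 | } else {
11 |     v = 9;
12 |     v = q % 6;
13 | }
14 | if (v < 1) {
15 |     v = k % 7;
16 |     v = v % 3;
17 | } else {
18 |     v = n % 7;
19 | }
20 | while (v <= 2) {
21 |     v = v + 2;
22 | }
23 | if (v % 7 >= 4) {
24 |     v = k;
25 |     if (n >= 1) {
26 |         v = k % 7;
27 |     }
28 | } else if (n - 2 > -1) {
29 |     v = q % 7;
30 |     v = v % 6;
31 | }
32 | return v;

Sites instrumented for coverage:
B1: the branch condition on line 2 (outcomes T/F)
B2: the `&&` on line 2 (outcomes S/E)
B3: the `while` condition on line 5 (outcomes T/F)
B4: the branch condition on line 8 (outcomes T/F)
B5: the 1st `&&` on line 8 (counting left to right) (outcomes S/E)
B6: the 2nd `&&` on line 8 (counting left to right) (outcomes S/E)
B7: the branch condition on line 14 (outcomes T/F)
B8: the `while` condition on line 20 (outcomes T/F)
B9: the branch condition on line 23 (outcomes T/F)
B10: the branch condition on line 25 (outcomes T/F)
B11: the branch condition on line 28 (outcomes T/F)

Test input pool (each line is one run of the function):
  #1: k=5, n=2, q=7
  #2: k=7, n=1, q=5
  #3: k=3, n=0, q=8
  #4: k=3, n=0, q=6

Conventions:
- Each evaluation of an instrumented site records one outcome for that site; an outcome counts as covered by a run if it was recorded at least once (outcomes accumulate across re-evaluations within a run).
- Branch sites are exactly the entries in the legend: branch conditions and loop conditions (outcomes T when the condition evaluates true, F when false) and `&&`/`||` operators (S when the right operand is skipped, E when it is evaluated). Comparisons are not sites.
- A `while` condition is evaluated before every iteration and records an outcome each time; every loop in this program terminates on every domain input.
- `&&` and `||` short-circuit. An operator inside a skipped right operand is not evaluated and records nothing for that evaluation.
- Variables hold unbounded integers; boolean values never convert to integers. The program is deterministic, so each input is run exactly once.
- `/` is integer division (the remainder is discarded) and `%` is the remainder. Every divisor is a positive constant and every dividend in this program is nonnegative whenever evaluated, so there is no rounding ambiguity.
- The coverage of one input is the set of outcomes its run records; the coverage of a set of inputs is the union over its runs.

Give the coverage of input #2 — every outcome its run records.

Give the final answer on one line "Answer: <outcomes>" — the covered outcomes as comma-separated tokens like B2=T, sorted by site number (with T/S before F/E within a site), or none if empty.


Tracing the run of input #2 (k=7, n=1, q=5):
  B2->S, B1->F, B3->T, B3->F, B5->S, B4->F, B7->F, B8->T, B8->F, B9->F
  B11->F
as a set, this run covers: B1=F, B2=S, B3=T, B3=F, B4=F, B5=S, B7=F, B8=T, B8=F, B9=F, B11=F
Answer: B1=F, B2=S, B3=T, B3=F, B4=F, B5=S, B7=F, B8=T, B8=F, B9=F, B11=F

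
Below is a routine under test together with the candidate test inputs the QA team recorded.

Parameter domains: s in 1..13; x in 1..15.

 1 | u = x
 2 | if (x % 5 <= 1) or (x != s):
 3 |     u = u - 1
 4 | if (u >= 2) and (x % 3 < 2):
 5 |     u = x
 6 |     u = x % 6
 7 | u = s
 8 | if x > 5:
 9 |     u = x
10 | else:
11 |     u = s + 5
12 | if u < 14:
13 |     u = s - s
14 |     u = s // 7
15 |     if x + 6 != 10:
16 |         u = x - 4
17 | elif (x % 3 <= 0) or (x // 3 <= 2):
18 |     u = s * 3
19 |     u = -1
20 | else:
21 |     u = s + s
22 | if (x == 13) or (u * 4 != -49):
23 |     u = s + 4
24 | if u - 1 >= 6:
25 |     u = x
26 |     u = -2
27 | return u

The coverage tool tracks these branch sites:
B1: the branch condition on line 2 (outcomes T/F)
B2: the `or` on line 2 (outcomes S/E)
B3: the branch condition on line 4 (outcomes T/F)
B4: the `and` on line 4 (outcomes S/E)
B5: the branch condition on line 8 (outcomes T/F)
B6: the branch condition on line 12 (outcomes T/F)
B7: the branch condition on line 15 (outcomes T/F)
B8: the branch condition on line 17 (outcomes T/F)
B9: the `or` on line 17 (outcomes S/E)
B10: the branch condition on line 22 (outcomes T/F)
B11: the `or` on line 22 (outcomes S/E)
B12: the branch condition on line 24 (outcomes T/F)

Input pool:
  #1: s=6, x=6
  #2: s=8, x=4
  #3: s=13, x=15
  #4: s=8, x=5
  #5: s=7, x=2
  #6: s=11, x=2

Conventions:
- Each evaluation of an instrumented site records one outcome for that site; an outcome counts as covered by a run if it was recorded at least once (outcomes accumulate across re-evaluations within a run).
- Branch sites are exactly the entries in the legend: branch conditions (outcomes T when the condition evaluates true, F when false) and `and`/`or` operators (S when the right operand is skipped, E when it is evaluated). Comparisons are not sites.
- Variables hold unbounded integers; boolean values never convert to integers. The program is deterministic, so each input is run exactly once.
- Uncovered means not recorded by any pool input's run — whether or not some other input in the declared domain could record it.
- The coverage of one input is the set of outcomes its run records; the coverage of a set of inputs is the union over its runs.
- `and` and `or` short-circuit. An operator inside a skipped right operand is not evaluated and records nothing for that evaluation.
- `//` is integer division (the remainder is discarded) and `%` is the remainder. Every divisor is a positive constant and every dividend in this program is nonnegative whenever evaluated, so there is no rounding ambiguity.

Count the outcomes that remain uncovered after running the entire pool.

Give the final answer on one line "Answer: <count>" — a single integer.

run #1 (s=6, x=6) records B1=T, B2=S, B3=T, B4=E, B5=T, B6=T, B7=T, B10=T, B11=E, B12=T
run #2 (s=8, x=4) records B1=T, B2=E, B3=T, B4=E, B5=F, B6=T, B7=F, B10=T, B11=E, B12=T
run #3 (s=13, x=15) records B1=T, B2=S, B3=T, B4=E, B5=T, B6=F, B8=T, B9=S, B10=T, B11=E, B12=T
run #4 (s=8, x=5) records B1=T, B2=S, B3=F, B4=E, B5=F, B6=T, B7=T, B10=T, B11=E, B12=T
run #5 (s=7, x=2) records B1=T, B2=E, B3=F, B4=S, B5=F, B6=T, B7=T, B10=T, B11=E, B12=T
run #6 (s=11, x=2) records B1=T, B2=E, B3=F, B4=S, B5=F, B6=F, B8=T, B9=E, B10=T, B11=E, B12=T
union over the pool: B1=T, B2=S, B2=E, B3=T, B3=F, B4=S, B4=E, B5=T, B5=F, B6=T, B6=F, B7=T, B7=F, B8=T, B9=S, B9=E, B10=T, B11=E, B12=T
uncovered (5 of 24): B1=F, B8=F, B10=F, B11=S, B12=F

Answer: 5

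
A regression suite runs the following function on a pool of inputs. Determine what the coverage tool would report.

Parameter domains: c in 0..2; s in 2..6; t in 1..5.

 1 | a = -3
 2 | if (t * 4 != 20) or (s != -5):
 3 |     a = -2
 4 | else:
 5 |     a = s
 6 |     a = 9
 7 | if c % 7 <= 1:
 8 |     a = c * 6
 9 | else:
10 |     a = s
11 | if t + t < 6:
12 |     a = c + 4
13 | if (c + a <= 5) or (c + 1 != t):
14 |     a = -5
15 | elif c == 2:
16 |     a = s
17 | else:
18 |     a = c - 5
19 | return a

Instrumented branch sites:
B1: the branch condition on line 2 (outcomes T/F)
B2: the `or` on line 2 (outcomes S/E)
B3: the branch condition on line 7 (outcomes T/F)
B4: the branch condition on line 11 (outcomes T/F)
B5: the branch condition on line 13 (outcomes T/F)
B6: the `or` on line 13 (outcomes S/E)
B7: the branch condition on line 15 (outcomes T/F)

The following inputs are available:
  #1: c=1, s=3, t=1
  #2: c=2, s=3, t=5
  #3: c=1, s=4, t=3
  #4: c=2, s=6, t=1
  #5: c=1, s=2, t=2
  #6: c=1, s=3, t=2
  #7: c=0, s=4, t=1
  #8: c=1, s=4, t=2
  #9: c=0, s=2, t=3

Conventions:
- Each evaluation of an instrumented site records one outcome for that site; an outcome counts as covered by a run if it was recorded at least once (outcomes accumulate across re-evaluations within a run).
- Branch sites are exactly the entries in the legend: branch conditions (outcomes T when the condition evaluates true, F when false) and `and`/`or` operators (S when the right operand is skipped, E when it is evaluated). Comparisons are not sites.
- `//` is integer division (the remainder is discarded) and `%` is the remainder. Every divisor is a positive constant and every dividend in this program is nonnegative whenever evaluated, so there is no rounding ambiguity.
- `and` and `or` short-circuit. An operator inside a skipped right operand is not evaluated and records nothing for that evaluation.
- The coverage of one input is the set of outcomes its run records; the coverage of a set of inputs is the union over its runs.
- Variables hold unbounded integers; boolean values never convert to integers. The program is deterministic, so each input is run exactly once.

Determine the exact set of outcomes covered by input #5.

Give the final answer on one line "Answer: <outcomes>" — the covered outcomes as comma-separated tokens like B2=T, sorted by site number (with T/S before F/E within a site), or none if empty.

Running input #5 (c=1, s=2, t=2), event by event:
  B2->S, B1->T, B3->T, B4->T, B6->E, B5->F, B7->F
collecting distinct outcomes: B1=T, B2=S, B3=T, B4=T, B5=F, B6=E, B7=F

Answer: B1=T, B2=S, B3=T, B4=T, B5=F, B6=E, B7=F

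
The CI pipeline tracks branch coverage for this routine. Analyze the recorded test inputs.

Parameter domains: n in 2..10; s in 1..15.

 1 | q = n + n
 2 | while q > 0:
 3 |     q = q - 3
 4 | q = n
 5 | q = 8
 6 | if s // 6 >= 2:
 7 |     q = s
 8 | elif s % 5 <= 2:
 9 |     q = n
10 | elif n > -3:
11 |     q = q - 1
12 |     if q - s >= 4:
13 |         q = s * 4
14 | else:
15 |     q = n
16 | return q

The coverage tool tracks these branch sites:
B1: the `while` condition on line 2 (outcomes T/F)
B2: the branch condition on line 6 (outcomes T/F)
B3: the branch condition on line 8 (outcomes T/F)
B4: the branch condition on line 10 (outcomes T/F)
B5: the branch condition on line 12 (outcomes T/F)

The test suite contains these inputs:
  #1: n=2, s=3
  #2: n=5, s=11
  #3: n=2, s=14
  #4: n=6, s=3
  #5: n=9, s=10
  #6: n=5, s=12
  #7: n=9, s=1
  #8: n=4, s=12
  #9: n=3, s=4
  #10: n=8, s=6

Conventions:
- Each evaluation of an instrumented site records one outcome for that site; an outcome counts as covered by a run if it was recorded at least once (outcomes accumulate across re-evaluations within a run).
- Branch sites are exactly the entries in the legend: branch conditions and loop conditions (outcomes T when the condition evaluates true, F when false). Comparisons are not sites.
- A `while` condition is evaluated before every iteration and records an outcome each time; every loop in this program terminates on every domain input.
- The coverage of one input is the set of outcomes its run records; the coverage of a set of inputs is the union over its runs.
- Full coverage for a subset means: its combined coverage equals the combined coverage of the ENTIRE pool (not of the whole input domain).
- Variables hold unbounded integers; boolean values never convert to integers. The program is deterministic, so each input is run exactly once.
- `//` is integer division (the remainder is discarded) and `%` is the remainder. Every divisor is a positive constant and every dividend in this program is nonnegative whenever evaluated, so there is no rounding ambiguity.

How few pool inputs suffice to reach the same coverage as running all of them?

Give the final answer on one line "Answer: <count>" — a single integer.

input #1 (n=2, s=3): events B1->T, B1->T, B1->F, B2->F, B3->F, B4->T, B5->T; covers B1=T, B1=F, B2=F, B3=F, B4=T, B5=T
input #2 (n=5, s=11): events B1->T, B1->T, B1->T, B1->T, B1->F, B2->F, B3->T; covers B1=T, B1=F, B2=F, B3=T
input #3 (n=2, s=14): events B1->T, B1->T, B1->F, B2->T; covers B1=T, B1=F, B2=T
input #4 (n=6, s=3): events B1->T, B1->T, B1->T, B1->T, B1->F, B2->F, B3->F, B4->T, B5->T; covers B1=T, B1=F, B2=F, B3=F, B4=T, B5=T
input #5 (n=9, s=10): events B1->T, B1->T, B1->T, B1->T, B1->T, B1->T, B1->F, B2->F, B3->T; covers B1=T, B1=F, B2=F, B3=T
input #6 (n=5, s=12): events B1->T, B1->T, B1->T, B1->T, B1->F, B2->T; covers B1=T, B1=F, B2=T
input #7 (n=9, s=1): events B1->T, B1->T, B1->T, B1->T, B1->T, B1->T, B1->F, B2->F, B3->T; covers B1=T, B1=F, B2=F, B3=T
input #8 (n=4, s=12): events B1->T, B1->T, B1->T, B1->F, B2->T; covers B1=T, B1=F, B2=T
input #9 (n=3, s=4): events B1->T, B1->T, B1->F, B2->F, B3->F, B4->T, B5->F; covers B1=T, B1=F, B2=F, B3=F, B4=T, B5=F
input #10 (n=8, s=6): events B1->T, B1->T, B1->T, B1->T, B1->T, B1->T, B1->F, B2->F, B3->T; covers B1=T, B1=F, B2=F, B3=T
the full pool covers 9 outcomes: B1=T, B1=F, B2=T, B2=F, B3=T, B3=F, B4=T, B5=T, B5=F
every size-1 subset falls short of the 9 outcomes (best: 6/9)
every size-2 subset falls short of the 9 outcomes (best: 7/9)
every size-3 subset falls short of the 9 outcomes (best: 8/9)
inputs {1, 2, 3, 9} (size 4) cover everything; no size-4 subset with a lexicographically smaller index list covers all 9

Answer: 4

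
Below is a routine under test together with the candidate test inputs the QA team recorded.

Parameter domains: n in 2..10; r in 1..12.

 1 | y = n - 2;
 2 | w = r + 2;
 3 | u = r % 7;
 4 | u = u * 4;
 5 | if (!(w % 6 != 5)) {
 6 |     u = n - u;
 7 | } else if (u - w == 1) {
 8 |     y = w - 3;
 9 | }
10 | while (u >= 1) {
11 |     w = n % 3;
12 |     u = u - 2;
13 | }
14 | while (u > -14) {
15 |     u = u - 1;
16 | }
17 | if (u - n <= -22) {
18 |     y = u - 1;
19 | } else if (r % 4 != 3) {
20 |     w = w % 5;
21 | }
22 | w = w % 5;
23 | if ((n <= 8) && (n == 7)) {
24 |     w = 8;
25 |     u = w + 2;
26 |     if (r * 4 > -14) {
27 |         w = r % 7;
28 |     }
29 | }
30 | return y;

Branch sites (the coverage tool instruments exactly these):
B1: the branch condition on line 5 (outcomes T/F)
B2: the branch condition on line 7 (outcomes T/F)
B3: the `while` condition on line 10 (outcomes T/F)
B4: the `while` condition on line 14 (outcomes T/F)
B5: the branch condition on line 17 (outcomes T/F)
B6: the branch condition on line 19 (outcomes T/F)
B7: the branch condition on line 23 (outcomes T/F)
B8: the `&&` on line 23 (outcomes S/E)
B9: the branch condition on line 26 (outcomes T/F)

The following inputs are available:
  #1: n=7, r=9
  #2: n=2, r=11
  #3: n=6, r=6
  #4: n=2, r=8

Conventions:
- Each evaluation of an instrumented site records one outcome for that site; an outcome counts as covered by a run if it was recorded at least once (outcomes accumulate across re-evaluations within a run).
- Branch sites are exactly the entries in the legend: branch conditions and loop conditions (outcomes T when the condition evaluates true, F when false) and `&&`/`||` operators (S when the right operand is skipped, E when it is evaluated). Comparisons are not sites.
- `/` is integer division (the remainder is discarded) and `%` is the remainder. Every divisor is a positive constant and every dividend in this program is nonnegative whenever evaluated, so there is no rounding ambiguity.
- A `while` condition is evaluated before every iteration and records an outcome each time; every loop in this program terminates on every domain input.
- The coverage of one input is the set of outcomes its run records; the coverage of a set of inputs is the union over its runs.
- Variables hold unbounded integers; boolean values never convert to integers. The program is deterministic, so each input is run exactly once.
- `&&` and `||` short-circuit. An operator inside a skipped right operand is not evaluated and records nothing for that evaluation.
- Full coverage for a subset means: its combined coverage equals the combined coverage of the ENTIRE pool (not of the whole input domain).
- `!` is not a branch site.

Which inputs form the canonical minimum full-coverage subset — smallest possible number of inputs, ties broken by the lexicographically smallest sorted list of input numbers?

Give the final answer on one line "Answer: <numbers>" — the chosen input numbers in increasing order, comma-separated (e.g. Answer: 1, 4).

input #1, n=7, r=9: events B1->T, B3->F, B4->T, B4->T, B4->T, B4->T, B4->T, B4->T, B4->T, B4->T, B4->T, B4->T, B4->T, B4->T, ...; outcomes B1=T, B3=F, B4=T, B4=F, B5=F, B6=T, B7=T, B8=E, B9=T
input #2, n=2, r=11: events B1->F, B2->F, B3->T, B3->T, B3->T, B3->T, B3->T, B3->T, B3->T, B3->T, B3->F, B4->T, B4->T, B4->T, ...; outcomes B1=F, B2=F, B3=T, B3=F, B4=T, B4=F, B5=F, B6=F, B7=F, B8=E
input #3, n=6, r=6: events B1->F, B2->F, B3->T, B3->T, B3->T, B3->T, B3->T, B3->T, B3->T, B3->T, B3->T, B3->T, B3->T, B3->T, ...; outcomes B1=F, B2=F, B3=T, B3=F, B4=T, B4=F, B5=F, B6=T, B7=F, B8=E
input #4, n=2, r=8: events B1->F, B2->F, B3->T, B3->T, B3->F, B4->T, B4->T, B4->T, B4->T, B4->T, B4->T, B4->T, B4->T, B4->T, ...; outcomes B1=F, B2=F, B3=T, B3=F, B4=T, B4=F, B5=F, B6=T, B7=F, B8=E
union over all inputs: B1=T, B1=F, B2=F, B3=T, B3=F, B4=T, B4=F, B5=F, B6=T, B6=F, B7=T, B7=F, B8=E, B9=T (14 outcomes)
checked all size-1 subsets: none covers 14 outcomes (max 10/14)
inputs {1, 2} (size 2) cover everything; no size-2 subset with a lexicographically smaller index list covers all 14

Answer: 1, 2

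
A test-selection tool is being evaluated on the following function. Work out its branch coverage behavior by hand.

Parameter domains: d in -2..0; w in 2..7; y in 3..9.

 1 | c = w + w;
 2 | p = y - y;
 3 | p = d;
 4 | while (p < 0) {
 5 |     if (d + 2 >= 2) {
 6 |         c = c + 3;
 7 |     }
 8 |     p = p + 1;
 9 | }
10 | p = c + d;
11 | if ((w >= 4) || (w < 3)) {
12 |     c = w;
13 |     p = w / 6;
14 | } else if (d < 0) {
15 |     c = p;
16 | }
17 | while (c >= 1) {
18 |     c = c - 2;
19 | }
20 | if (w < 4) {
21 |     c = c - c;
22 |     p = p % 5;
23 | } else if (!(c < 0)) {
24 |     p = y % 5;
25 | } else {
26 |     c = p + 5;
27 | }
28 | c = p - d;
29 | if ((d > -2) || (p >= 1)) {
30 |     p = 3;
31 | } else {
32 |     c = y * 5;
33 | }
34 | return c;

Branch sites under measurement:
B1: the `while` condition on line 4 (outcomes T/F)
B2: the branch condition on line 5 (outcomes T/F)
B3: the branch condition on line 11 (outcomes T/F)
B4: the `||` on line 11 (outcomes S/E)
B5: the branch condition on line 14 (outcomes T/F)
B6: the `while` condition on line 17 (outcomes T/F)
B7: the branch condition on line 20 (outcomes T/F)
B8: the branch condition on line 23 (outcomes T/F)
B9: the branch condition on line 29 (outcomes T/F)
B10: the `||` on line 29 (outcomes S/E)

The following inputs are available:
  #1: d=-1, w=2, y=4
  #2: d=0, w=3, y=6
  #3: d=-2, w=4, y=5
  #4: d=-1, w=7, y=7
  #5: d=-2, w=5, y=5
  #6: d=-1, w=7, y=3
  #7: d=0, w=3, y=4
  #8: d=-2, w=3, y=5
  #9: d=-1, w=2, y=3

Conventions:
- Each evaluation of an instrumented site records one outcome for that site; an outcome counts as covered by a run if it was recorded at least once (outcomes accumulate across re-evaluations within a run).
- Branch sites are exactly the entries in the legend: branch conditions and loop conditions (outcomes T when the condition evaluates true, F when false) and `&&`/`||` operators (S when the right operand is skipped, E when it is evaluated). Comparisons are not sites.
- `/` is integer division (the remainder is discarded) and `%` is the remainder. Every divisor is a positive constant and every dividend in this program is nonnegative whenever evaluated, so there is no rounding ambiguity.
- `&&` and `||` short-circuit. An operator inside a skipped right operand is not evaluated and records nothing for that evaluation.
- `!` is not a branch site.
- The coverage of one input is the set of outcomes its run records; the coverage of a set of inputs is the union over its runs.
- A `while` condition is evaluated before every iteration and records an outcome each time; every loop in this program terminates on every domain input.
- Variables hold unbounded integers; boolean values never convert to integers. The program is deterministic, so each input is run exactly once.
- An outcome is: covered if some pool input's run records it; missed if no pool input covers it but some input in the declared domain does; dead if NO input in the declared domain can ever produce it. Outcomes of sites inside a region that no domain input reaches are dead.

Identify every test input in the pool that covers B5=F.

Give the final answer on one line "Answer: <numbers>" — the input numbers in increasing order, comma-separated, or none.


input #1 (d=-1, w=2, y=4): does not produce B5=F
input #2 (d=0, w=3, y=6): produces B5=F
input #3 (d=-2, w=4, y=5): does not produce B5=F
input #4 (d=-1, w=7, y=7): does not produce B5=F
input #5 (d=-2, w=5, y=5): does not produce B5=F
input #6 (d=-1, w=7, y=3): does not produce B5=F
input #7 (d=0, w=3, y=4): produces B5=F
input #8 (d=-2, w=3, y=5): does not produce B5=F
input #9 (d=-1, w=2, y=3): does not produce B5=F
Answer: 2, 7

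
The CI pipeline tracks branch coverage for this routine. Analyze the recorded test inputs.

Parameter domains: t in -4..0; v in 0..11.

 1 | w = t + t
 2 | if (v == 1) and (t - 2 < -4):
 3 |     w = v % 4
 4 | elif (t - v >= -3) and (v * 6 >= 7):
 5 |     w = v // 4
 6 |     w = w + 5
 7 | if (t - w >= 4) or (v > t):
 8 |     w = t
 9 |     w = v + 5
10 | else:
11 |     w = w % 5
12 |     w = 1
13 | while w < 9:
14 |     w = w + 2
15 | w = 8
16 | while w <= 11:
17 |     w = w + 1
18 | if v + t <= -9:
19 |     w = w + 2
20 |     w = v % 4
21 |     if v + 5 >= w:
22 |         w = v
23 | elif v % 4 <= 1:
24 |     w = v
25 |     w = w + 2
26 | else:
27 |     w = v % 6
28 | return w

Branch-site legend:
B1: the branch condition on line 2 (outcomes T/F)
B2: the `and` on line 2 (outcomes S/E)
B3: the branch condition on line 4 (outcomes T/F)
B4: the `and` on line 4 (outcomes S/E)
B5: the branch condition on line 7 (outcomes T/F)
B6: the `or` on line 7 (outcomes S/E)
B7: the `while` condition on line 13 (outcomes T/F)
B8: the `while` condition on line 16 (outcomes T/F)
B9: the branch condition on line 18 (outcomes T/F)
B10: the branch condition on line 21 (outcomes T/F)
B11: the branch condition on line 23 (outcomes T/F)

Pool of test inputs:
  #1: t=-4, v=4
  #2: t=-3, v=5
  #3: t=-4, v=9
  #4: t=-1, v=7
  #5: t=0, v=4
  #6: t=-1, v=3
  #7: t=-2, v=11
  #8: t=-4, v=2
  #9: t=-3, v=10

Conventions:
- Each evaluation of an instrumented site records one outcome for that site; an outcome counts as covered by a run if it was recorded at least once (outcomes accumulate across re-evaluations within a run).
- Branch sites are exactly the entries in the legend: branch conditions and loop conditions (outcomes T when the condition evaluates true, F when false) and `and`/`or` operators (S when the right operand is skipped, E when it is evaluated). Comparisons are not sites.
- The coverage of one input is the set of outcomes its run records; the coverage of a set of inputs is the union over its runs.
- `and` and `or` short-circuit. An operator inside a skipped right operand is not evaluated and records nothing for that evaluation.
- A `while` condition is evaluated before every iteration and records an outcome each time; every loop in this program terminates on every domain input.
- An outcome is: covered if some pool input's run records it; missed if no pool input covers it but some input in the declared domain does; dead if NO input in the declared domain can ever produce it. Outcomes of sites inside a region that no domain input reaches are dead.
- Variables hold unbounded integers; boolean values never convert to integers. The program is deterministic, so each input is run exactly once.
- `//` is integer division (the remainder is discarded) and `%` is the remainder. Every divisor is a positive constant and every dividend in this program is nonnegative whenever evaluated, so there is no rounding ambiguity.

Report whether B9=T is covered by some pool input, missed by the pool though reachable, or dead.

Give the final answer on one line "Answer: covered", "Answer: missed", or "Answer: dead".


no pool input records B9=T
checking all 60 inputs in the declared domain: B9=T is never recorded -> dead
Answer: dead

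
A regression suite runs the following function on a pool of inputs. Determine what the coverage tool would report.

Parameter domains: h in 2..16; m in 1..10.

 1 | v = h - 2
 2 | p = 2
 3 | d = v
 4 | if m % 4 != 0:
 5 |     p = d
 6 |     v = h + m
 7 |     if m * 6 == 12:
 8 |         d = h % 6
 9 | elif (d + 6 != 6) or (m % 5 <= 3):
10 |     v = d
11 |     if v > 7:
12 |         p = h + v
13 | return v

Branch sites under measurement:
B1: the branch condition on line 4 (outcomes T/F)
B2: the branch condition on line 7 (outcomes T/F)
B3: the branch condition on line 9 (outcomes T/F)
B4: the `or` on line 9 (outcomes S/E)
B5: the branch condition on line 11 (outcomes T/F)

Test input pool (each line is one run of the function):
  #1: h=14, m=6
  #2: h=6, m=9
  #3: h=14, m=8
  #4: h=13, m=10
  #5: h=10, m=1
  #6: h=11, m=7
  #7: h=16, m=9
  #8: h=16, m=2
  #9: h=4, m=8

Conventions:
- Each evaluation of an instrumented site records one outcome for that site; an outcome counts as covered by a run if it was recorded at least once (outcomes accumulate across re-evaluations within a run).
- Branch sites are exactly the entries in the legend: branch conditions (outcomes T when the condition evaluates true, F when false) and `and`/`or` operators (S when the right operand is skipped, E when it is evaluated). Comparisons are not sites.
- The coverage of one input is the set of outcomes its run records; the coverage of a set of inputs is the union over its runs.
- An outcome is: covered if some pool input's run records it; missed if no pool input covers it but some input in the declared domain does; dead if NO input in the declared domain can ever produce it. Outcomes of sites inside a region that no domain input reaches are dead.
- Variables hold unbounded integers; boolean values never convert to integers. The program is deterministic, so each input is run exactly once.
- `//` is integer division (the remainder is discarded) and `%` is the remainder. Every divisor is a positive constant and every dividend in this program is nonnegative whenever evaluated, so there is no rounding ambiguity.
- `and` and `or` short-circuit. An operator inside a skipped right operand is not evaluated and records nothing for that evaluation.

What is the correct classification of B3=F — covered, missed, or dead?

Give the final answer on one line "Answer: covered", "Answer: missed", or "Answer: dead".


no pool input records B3=F
but domain input (h=2, m=4) does record it -> reachable, so missed
Answer: missed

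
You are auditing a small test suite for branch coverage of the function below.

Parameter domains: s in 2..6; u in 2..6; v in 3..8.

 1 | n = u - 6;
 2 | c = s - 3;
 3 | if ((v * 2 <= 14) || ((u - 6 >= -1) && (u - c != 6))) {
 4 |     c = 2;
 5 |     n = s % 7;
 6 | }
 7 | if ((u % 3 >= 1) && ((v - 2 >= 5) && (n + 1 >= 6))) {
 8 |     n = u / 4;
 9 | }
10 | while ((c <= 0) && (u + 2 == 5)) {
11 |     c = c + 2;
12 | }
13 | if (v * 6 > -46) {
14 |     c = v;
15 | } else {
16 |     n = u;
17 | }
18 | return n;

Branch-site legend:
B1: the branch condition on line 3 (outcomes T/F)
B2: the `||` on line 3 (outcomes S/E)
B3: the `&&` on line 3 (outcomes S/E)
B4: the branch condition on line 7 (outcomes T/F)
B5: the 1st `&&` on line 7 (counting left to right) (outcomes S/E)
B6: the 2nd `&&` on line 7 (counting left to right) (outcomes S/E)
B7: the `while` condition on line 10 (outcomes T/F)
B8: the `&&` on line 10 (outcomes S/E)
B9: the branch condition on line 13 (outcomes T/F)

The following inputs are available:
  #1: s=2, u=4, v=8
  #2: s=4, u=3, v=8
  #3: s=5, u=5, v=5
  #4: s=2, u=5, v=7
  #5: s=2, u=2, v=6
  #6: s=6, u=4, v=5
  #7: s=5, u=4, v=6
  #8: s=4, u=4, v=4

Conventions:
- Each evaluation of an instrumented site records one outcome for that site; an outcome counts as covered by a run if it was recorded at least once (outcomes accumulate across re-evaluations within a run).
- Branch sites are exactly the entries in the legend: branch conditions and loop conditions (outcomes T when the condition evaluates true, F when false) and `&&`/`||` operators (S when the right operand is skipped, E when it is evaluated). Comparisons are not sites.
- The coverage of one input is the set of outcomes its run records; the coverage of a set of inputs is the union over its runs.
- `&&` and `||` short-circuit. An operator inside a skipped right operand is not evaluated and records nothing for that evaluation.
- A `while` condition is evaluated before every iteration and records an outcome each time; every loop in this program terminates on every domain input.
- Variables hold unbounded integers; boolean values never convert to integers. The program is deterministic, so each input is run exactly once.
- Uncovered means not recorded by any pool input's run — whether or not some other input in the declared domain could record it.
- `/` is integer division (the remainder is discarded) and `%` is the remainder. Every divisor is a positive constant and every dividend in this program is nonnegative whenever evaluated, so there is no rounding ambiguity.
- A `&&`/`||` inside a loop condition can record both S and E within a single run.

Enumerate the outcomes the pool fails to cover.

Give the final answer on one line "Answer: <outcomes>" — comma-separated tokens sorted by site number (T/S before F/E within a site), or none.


run #1 (s=2, u=4, v=8) runs B2->E, B3->S, B1->F, B5->E, B6->E, B4->F, B8->E, B7->F, B9->T; records B1=F, B2=E, B3=S, B4=F, B5=E, B6=E, B7=F, B8=E, B9=T
run #2 (s=4, u=3, v=8) runs B2->E, B3->S, B1->F, B5->S, B4->F, B8->S, B7->F, B9->T; records B1=F, B2=E, B3=S, B4=F, B5=S, B7=F, B8=S, B9=T
run #3 (s=5, u=5, v=5) runs B2->S, B1->T, B5->E, B6->S, B4->F, B8->S, B7->F, B9->T; records B1=T, B2=S, B4=F, B5=E, B6=S, B7=F, B8=S, B9=T
run #4 (s=2, u=5, v=7) runs B2->S, B1->T, B5->E, B6->E, B4->F, B8->S, B7->F, B9->T; records B1=T, B2=S, B4=F, B5=E, B6=E, B7=F, B8=S, B9=T
run #5 (s=2, u=2, v=6) runs B2->S, B1->T, B5->E, B6->S, B4->F, B8->S, B7->F, B9->T; records B1=T, B2=S, B4=F, B5=E, B6=S, B7=F, B8=S, B9=T
run #6 (s=6, u=4, v=5) runs B2->S, B1->T, B5->E, B6->S, B4->F, B8->S, B7->F, B9->T; records B1=T, B2=S, B4=F, B5=E, B6=S, B7=F, B8=S, B9=T
run #7 (s=5, u=4, v=6) runs B2->S, B1->T, B5->E, B6->S, B4->F, B8->S, B7->F, B9->T; records B1=T, B2=S, B4=F, B5=E, B6=S, B7=F, B8=S, B9=T
run #8 (s=4, u=4, v=4) runs B2->S, B1->T, B5->E, B6->S, B4->F, B8->S, B7->F, B9->T; records B1=T, B2=S, B4=F, B5=E, B6=S, B7=F, B8=S, B9=T
union over the pool: B1=T, B1=F, B2=S, B2=E, B3=S, B4=F, B5=S, B5=E, B6=S, B6=E, B7=F, B8=S, B8=E, B9=T
uncovered (4 of 18): B3=E, B4=T, B7=T, B9=F
Answer: B3=E, B4=T, B7=T, B9=F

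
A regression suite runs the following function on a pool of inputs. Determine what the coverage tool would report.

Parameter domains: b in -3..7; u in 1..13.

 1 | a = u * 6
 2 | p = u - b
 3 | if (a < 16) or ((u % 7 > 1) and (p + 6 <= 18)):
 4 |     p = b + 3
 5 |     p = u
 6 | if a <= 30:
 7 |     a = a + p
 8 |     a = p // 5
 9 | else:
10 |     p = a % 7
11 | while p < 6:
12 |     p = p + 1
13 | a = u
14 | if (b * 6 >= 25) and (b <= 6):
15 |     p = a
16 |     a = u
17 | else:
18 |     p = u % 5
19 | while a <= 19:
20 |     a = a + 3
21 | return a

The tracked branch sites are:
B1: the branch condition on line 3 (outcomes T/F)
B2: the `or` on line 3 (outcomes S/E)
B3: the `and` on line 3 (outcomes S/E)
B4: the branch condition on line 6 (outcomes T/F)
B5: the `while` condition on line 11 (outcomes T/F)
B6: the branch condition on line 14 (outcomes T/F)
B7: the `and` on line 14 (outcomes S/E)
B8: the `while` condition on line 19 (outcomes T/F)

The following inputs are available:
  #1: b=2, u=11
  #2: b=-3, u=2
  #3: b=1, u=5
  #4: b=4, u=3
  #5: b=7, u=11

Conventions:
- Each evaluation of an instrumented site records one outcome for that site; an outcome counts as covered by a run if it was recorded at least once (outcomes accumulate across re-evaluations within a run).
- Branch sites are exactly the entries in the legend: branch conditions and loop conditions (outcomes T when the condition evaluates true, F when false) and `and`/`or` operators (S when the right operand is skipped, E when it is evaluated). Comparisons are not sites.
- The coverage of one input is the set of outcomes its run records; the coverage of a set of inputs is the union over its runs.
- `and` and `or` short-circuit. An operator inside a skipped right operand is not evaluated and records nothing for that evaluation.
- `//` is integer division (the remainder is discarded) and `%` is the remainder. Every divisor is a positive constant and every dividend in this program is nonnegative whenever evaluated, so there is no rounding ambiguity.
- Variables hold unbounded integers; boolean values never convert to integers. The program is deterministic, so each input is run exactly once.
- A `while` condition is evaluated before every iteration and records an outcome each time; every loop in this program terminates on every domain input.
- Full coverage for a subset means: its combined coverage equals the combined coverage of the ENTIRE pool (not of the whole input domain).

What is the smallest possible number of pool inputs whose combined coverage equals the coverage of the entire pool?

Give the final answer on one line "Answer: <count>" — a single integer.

input #1 (b=2, u=11): events B2->E, B3->E, B1->T, B4->F, B5->T, B5->T, B5->T, B5->F, B7->S, B6->F, B8->T, B8->T, B8->T, B8->F; covers B1=T, B2=E, B3=E, B4=F, B5=T, B5=F, B6=F, B7=S, B8=T, B8=F
input #2 (b=-3, u=2): events B2->S, B1->T, B4->T, B5->T, B5->T, B5->T, B5->T, B5->F, B7->S, B6->F, B8->T, B8->T, B8->T, B8->T, ...; covers B1=T, B2=S, B4=T, B5=T, B5=F, B6=F, B7=S, B8=T, B8=F
input #3 (b=1, u=5): events B2->E, B3->E, B1->T, B4->T, B5->T, B5->F, B7->S, B6->F, B8->T, B8->T, B8->T, B8->T, B8->T, B8->F; covers B1=T, B2=E, B3=E, B4=T, B5=T, B5=F, B6=F, B7=S, B8=T, B8=F
input #4 (b=4, u=3): events B2->E, B3->E, B1->T, B4->T, B5->T, B5->T, B5->T, B5->F, B7->S, B6->F, B8->T, B8->T, B8->T, B8->T, ...; covers B1=T, B2=E, B3=E, B4=T, B5=T, B5=F, B6=F, B7=S, B8=T, B8=F
input #5 (b=7, u=11): events B2->E, B3->E, B1->T, B4->F, B5->T, B5->T, B5->T, B5->F, B7->E, B6->F, B8->T, B8->T, B8->T, B8->F; covers B1=T, B2=E, B3=E, B4=F, B5=T, B5=F, B6=F, B7=E, B8=T, B8=F
the full pool covers 13 outcomes: B1=T, B2=S, B2=E, B3=E, B4=T, B4=F, B5=T, B5=F, B6=F, B7=S, B7=E, B8=T, B8=F
no size-1 subset reaches all 13 outcomes (best union: 10/13)
at size 2, {2, 5} reaches all 13 outcomes; every lexicographically earlier size-2 subset fails

Answer: 2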